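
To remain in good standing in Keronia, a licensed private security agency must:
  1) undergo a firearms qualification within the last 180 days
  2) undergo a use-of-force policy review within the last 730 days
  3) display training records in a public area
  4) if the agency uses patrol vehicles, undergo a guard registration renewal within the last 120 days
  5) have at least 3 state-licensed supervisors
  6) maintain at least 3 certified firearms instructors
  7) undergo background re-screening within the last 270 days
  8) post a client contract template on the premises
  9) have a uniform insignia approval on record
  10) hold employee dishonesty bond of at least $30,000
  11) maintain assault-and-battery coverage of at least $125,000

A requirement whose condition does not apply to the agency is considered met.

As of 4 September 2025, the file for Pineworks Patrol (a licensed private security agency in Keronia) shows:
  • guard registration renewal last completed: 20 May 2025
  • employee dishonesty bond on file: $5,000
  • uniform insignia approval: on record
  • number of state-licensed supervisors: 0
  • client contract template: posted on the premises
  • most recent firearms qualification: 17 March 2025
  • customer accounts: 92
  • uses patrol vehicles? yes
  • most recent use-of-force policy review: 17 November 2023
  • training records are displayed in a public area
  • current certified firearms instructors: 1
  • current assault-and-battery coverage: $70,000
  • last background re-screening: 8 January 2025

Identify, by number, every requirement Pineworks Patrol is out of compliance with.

1. firearms qualification 171 days ago vs limit 180 → met
2. use-of-force policy review 657 days ago vs limit 730 → met
3. training records present → met
4. condition 'uses patrol vehicles' holds; guard registration renewal 107 days ago vs limit 120 → met
5. state-licensed supervisors 0 < 3 → not met
6. certified firearms instructors 1 < 3 → not met
7. background re-screening 239 days ago vs limit 270 → met
8. client contract template present → met
9. uniform insignia approval present → met
10. employee dishonesty bond $5,000 < $30,000 → not met
11. assault-and-battery coverage $70,000 < $125,000 → not met
Not met: 5, 6, 10, 11

5, 6, 10, 11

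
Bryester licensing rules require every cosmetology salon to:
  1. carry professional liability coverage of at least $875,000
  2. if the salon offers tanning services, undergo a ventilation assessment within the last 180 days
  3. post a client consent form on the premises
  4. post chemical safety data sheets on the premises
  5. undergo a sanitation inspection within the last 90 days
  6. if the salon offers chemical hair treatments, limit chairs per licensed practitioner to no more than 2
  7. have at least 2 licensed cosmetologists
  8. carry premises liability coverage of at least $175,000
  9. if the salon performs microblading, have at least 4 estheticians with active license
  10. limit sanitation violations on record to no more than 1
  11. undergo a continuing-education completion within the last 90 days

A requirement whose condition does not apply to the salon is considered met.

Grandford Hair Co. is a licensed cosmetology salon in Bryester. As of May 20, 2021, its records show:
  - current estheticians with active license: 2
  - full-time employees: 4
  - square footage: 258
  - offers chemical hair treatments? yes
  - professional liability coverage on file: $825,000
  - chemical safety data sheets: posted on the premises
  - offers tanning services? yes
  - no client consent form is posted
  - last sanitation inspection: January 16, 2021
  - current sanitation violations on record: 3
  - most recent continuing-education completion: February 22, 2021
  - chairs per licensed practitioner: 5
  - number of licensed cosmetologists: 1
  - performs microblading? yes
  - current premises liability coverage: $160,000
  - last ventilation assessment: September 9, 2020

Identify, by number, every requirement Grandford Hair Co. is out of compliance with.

1. professional liability coverage $825,000 < $875,000 → not met
2. condition 'offers tanning services' holds; ventilation assessment 253 days ago vs limit 180 → not met
3. client consent form absent → not met
4. chemical safety data sheets present → met
5. sanitation inspection 124 days ago vs limit 90 → not met
6. condition 'offers chemical hair treatments' holds; chairs per licensed practitioner 5 > 2 → not met
7. licensed cosmetologists 1 < 2 → not met
8. premises liability coverage $160,000 < $175,000 → not met
9. condition 'performs microblading' holds; estheticians with active license 2 < 4 → not met
10. sanitation violations on record 3 > 1 → not met
11. continuing-education completion 87 days ago vs limit 90 → met
Not met: 1, 2, 3, 5, 6, 7, 8, 9, 10

1, 2, 3, 5, 6, 7, 8, 9, 10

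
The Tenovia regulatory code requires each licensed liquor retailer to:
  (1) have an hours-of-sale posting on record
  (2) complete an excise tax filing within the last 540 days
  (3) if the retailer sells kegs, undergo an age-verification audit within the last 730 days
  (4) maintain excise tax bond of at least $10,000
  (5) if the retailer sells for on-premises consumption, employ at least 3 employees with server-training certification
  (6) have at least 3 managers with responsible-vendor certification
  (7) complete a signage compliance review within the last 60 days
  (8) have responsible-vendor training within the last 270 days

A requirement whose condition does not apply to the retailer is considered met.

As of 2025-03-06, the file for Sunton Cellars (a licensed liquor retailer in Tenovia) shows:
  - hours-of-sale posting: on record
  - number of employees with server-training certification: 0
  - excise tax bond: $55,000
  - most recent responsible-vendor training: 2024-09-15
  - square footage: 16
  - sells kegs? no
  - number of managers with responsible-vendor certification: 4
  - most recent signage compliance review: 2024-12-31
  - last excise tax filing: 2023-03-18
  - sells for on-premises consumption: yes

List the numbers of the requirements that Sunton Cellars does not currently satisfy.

1. hours-of-sale posting present → met
2. excise tax filing 719 days ago vs limit 540 → not met
3. condition 'sells kegs' does not hold → requirement n/a → met
4. excise tax bond $55,000 ≥ $10,000 → met
5. condition 'sells for on-premises consumption' holds; employees with server-training certification 0 < 3 → not met
6. managers with responsible-vendor certification 4 ≥ 3 → met
7. signage compliance review 65 days ago vs limit 60 → not met
8. responsible-vendor training 172 days ago vs limit 270 → met
Not met: 2, 5, 7

2, 5, 7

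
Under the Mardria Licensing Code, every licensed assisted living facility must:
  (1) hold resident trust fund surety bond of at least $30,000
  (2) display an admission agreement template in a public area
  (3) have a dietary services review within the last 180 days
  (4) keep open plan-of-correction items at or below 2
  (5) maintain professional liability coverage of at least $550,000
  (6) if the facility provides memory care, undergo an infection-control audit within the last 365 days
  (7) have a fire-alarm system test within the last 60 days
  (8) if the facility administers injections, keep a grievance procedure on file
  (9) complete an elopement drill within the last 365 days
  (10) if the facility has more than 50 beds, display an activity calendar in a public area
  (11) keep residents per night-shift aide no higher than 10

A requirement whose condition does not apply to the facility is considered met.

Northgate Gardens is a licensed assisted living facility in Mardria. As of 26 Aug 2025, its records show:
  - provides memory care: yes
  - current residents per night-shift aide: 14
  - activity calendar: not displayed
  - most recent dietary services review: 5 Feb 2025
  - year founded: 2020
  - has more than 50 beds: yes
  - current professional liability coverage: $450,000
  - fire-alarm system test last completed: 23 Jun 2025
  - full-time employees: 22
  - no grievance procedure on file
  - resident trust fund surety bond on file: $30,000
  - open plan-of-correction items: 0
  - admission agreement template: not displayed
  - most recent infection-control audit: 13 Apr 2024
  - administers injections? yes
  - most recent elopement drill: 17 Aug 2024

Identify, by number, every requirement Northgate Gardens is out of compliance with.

2, 3, 5, 6, 7, 8, 9, 10, 11

1. resident trust fund surety bond $30,000 ≥ $30,000 → met
2. admission agreement template absent → not met
3. dietary services review 202 days ago vs limit 180 → not met
4. open plan-of-correction items 0 ≤ 2 → met
5. professional liability coverage $450,000 < $550,000 → not met
6. condition 'provides memory care' holds; infection-control audit 500 days ago vs limit 365 → not met
7. fire-alarm system test 64 days ago vs limit 60 → not met
8. condition 'administers injections' holds; grievance procedure absent → not met
9. elopement drill 374 days ago vs limit 365 → not met
10. condition 'has more than 50 beds' holds; activity calendar absent → not met
11. residents per night-shift aide 14 > 10 → not met
Not met: 2, 3, 5, 6, 7, 8, 9, 10, 11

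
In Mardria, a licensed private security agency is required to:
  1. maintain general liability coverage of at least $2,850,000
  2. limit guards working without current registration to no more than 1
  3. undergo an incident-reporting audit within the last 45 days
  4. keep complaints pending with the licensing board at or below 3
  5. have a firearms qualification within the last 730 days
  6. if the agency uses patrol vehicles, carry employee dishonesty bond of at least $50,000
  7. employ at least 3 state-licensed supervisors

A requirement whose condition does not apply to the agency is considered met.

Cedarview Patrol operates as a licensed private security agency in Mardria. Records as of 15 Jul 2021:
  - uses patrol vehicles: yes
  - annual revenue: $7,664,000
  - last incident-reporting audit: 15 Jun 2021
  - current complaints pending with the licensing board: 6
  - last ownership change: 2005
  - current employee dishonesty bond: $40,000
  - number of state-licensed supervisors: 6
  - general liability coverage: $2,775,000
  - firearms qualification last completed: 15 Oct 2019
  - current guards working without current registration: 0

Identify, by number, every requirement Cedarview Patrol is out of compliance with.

1. general liability coverage $2,775,000 < $2,850,000 → not met
2. guards working without current registration 0 ≤ 1 → met
3. incident-reporting audit 30 days ago vs limit 45 → met
4. complaints pending with the licensing board 6 > 3 → not met
5. firearms qualification 639 days ago vs limit 730 → met
6. condition 'uses patrol vehicles' holds; employee dishonesty bond $40,000 < $50,000 → not met
7. state-licensed supervisors 6 ≥ 3 → met
Not met: 1, 4, 6

1, 4, 6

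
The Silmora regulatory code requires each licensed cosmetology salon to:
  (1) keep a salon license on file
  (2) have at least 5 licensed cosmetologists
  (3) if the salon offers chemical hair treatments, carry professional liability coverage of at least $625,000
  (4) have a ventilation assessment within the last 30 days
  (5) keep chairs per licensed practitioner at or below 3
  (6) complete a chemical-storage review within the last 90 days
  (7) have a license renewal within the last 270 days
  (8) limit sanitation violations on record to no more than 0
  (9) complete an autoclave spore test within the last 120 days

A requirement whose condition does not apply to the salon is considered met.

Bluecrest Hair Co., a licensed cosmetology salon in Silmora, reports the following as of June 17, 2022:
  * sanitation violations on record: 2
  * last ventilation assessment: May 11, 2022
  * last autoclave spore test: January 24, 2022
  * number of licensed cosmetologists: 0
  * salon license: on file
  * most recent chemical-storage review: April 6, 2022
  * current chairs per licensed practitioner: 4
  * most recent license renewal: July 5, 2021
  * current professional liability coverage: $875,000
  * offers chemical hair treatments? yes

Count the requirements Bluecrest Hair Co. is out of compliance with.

1. salon license present → met
2. licensed cosmetologists 0 < 5 → not met
3. condition 'offers chemical hair treatments' holds; professional liability coverage $875,000 ≥ $625,000 → met
4. ventilation assessment 37 days ago vs limit 30 → not met
5. chairs per licensed practitioner 4 > 3 → not met
6. chemical-storage review 72 days ago vs limit 90 → met
7. license renewal 347 days ago vs limit 270 → not met
8. sanitation violations on record 2 > 0 → not met
9. autoclave spore test 144 days ago vs limit 120 → not met
Not met: 6 of 9

6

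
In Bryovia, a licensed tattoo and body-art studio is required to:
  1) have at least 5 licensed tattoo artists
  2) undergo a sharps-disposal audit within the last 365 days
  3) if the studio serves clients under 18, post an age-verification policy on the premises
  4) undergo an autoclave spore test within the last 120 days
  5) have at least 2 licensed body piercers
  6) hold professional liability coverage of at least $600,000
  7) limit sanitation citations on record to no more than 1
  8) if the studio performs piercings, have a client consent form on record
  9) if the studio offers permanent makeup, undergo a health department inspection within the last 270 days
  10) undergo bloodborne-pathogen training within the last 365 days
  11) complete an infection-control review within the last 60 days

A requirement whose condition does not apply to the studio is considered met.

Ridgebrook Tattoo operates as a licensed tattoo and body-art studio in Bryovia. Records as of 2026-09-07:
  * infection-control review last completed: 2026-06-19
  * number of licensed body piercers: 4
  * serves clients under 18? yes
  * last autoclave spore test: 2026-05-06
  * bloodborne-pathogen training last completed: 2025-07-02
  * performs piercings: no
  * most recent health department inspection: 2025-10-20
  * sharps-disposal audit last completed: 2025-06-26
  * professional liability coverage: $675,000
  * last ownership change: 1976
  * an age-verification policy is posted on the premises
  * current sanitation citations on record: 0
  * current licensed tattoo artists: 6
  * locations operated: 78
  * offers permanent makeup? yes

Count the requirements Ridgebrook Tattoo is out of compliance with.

1. licensed tattoo artists 6 ≥ 5 → met
2. sharps-disposal audit 438 days ago vs limit 365 → not met
3. condition 'serves clients under 18' holds; age-verification policy present → met
4. autoclave spore test 124 days ago vs limit 120 → not met
5. licensed body piercers 4 ≥ 2 → met
6. professional liability coverage $675,000 ≥ $600,000 → met
7. sanitation citations on record 0 ≤ 1 → met
8. condition 'performs piercings' does not hold → requirement n/a → met
9. condition 'offers permanent makeup' holds; health department inspection 322 days ago vs limit 270 → not met
10. bloodborne-pathogen training 432 days ago vs limit 365 → not met
11. infection-control review 80 days ago vs limit 60 → not met
Not met: 5 of 11

5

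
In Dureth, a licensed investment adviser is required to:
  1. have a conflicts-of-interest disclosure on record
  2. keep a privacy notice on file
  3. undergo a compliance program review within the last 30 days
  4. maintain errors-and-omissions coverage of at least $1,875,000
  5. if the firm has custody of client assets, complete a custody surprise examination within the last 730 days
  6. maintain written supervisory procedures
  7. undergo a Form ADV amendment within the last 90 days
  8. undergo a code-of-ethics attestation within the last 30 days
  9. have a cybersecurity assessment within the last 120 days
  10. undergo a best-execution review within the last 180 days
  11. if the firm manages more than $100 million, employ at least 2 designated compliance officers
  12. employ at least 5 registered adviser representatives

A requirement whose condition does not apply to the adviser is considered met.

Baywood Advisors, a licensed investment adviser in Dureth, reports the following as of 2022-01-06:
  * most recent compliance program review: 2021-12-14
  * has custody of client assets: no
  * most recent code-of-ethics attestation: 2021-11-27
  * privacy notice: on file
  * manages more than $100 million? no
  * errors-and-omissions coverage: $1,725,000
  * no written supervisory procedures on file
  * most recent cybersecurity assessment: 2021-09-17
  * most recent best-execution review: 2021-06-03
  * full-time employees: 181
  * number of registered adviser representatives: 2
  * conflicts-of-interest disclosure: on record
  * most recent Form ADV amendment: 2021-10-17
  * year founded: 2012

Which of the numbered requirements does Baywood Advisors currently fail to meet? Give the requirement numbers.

4, 6, 8, 10, 12

1. conflicts-of-interest disclosure present → met
2. privacy notice present → met
3. compliance program review 23 days ago vs limit 30 → met
4. errors-and-omissions coverage $1,725,000 < $1,875,000 → not met
5. condition 'has custody of client assets' does not hold → requirement n/a → met
6. written supervisory procedures absent → not met
7. Form ADV amendment 81 days ago vs limit 90 → met
8. code-of-ethics attestation 40 days ago vs limit 30 → not met
9. cybersecurity assessment 111 days ago vs limit 120 → met
10. best-execution review 217 days ago vs limit 180 → not met
11. condition 'manages more than $100 million' does not hold → requirement n/a → met
12. registered adviser representatives 2 < 5 → not met
Not met: 4, 6, 8, 10, 12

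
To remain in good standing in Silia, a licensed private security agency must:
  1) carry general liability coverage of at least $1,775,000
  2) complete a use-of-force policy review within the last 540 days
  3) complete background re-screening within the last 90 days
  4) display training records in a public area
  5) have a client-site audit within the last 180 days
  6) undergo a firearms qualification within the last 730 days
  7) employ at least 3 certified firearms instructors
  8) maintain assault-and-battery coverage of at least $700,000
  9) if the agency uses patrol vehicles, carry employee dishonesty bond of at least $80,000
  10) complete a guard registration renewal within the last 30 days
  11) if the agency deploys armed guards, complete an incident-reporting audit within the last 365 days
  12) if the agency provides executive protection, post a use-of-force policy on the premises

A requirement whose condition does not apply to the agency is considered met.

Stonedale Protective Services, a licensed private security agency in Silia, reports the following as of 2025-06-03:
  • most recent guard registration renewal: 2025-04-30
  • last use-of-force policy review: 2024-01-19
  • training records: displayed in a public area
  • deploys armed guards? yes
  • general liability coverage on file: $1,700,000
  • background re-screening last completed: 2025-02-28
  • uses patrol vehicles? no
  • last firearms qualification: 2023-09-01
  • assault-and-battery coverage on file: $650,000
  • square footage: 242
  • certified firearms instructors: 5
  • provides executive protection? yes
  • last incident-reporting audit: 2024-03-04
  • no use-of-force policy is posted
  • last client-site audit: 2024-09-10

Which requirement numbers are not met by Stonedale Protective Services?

1, 3, 5, 8, 10, 11, 12

1. general liability coverage $1,700,000 < $1,775,000 → not met
2. use-of-force policy review 501 days ago vs limit 540 → met
3. background re-screening 95 days ago vs limit 90 → not met
4. training records present → met
5. client-site audit 266 days ago vs limit 180 → not met
6. firearms qualification 641 days ago vs limit 730 → met
7. certified firearms instructors 5 ≥ 3 → met
8. assault-and-battery coverage $650,000 < $700,000 → not met
9. condition 'uses patrol vehicles' does not hold → requirement n/a → met
10. guard registration renewal 34 days ago vs limit 30 → not met
11. condition 'deploys armed guards' holds; incident-reporting audit 456 days ago vs limit 365 → not met
12. condition 'provides executive protection' holds; use-of-force policy absent → not met
Not met: 1, 3, 5, 8, 10, 11, 12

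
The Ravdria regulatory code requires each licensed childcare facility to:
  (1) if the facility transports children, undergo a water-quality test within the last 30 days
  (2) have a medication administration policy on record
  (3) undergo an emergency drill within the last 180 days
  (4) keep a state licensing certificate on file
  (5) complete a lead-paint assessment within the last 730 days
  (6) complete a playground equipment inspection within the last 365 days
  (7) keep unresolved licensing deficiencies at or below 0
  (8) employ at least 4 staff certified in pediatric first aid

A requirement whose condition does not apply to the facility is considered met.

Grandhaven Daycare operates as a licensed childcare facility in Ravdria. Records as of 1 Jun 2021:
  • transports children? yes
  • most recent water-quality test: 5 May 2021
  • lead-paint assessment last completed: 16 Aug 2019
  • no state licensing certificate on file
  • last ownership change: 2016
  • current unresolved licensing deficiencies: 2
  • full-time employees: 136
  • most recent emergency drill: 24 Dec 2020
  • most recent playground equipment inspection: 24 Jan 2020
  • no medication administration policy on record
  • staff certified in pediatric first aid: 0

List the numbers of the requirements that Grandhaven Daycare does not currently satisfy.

1. condition 'transports children' holds; water-quality test 27 days ago vs limit 30 → met
2. medication administration policy absent → not met
3. emergency drill 159 days ago vs limit 180 → met
4. state licensing certificate absent → not met
5. lead-paint assessment 655 days ago vs limit 730 → met
6. playground equipment inspection 494 days ago vs limit 365 → not met
7. unresolved licensing deficiencies 2 > 0 → not met
8. staff certified in pediatric first aid 0 < 4 → not met
Not met: 2, 4, 6, 7, 8

2, 4, 6, 7, 8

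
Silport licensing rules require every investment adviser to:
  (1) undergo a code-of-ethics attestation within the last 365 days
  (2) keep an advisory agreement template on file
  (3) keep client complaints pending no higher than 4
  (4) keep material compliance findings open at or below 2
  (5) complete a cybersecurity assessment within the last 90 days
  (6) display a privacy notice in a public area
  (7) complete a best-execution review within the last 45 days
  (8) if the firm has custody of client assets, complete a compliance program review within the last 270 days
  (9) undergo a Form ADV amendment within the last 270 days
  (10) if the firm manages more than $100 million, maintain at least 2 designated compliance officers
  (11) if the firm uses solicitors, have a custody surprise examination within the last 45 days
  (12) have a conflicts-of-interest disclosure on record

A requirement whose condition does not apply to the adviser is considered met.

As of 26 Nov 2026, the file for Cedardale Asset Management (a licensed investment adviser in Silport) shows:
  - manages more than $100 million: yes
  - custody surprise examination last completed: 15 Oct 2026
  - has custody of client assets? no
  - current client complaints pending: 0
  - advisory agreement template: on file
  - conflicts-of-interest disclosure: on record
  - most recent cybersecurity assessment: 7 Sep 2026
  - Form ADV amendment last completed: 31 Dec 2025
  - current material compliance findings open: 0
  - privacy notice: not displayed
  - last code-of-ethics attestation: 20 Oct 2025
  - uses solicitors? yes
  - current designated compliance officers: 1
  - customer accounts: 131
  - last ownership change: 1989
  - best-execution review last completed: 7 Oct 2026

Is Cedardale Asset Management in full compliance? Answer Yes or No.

No

1. code-of-ethics attestation 402 days ago vs limit 365 → not met
2. advisory agreement template present → met
3. client complaints pending 0 ≤ 4 → met
4. material compliance findings open 0 ≤ 2 → met
5. cybersecurity assessment 80 days ago vs limit 90 → met
6. privacy notice absent → not met
7. best-execution review 50 days ago vs limit 45 → not met
8. condition 'has custody of client assets' does not hold → requirement n/a → met
9. Form ADV amendment 330 days ago vs limit 270 → not met
10. condition 'manages more than $100 million' holds; designated compliance officers 1 < 2 → not met
11. condition 'uses solicitors' holds; custody surprise examination 42 days ago vs limit 45 → met
12. conflicts-of-interest disclosure present → met
Not met: 1, 6, 7, 9, 10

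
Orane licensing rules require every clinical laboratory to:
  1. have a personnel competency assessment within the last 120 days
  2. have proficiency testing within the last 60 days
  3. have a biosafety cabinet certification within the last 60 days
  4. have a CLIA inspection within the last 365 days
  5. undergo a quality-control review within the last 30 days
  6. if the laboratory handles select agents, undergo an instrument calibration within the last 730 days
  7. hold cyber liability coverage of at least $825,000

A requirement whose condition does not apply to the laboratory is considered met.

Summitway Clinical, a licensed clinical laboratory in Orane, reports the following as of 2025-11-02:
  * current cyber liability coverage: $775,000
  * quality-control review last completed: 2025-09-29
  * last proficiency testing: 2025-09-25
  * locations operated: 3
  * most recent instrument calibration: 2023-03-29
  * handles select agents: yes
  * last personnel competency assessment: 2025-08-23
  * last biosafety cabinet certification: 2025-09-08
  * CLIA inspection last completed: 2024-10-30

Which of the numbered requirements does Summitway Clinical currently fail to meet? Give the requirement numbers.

1. personnel competency assessment 71 days ago vs limit 120 → met
2. proficiency testing 38 days ago vs limit 60 → met
3. biosafety cabinet certification 55 days ago vs limit 60 → met
4. CLIA inspection 368 days ago vs limit 365 → not met
5. quality-control review 34 days ago vs limit 30 → not met
6. condition 'handles select agents' holds; instrument calibration 949 days ago vs limit 730 → not met
7. cyber liability coverage $775,000 < $825,000 → not met
Not met: 4, 5, 6, 7

4, 5, 6, 7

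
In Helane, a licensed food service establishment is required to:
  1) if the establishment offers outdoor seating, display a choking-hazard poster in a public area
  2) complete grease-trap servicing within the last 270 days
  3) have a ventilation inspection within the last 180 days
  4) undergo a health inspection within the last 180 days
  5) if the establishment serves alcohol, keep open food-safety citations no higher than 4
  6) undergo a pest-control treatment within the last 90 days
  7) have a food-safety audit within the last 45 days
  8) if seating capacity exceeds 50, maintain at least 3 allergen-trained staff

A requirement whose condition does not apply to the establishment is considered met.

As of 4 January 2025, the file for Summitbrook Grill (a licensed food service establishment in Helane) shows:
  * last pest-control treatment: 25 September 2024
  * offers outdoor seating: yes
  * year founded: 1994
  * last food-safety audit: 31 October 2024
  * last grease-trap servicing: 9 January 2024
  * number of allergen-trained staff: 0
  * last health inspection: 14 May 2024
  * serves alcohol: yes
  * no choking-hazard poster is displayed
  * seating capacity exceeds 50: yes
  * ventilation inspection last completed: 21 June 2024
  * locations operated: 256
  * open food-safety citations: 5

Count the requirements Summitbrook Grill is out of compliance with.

1. condition 'offers outdoor seating' holds; choking-hazard poster absent → not met
2. grease-trap servicing 361 days ago vs limit 270 → not met
3. ventilation inspection 197 days ago vs limit 180 → not met
4. health inspection 235 days ago vs limit 180 → not met
5. condition 'serves alcohol' holds; open food-safety citations 5 > 4 → not met
6. pest-control treatment 101 days ago vs limit 90 → not met
7. food-safety audit 65 days ago vs limit 45 → not met
8. condition 'seating capacity exceeds 50' holds; allergen-trained staff 0 < 3 → not met
Not met: 8 of 8

8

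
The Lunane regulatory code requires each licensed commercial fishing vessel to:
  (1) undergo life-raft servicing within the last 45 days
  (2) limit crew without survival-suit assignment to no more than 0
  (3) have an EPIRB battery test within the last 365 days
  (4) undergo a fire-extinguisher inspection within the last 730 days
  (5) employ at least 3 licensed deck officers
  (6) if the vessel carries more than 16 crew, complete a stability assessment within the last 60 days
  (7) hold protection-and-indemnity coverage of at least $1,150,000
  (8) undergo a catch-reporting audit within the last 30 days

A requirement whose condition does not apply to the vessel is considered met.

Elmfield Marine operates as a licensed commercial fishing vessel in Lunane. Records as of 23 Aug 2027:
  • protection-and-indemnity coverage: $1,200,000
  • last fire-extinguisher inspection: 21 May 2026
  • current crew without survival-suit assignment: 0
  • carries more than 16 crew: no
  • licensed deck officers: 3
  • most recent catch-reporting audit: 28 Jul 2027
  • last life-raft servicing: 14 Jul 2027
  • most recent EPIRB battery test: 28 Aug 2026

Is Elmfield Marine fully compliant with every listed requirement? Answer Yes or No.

Yes

1. life-raft servicing 40 days ago vs limit 45 → met
2. crew without survival-suit assignment 0 ≤ 0 → met
3. EPIRB battery test 360 days ago vs limit 365 → met
4. fire-extinguisher inspection 459 days ago vs limit 730 → met
5. licensed deck officers 3 ≥ 3 → met
6. condition 'carries more than 16 crew' does not hold → requirement n/a → met
7. protection-and-indemnity coverage $1,200,000 ≥ $1,150,000 → met
8. catch-reporting audit 26 days ago vs limit 30 → met
All met.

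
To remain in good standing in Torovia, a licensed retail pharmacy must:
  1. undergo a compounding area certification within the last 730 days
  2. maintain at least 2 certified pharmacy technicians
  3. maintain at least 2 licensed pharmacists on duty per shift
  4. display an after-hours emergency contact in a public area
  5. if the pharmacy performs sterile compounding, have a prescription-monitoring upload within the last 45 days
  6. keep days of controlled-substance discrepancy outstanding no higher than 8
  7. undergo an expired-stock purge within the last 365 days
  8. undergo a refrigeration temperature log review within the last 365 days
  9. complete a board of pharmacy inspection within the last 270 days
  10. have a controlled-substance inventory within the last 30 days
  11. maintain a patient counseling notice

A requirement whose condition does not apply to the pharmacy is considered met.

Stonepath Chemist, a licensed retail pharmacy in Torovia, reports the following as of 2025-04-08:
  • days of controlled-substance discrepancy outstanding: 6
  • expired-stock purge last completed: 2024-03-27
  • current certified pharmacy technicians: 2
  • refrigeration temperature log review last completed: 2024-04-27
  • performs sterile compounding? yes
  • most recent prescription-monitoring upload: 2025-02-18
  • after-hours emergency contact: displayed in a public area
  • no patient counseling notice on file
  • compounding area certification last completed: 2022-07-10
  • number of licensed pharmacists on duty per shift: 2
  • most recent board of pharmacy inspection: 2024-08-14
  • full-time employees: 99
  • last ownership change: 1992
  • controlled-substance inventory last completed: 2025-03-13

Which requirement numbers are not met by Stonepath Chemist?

1. compounding area certification 1003 days ago vs limit 730 → not met
2. certified pharmacy technicians 2 ≥ 2 → met
3. licensed pharmacists on duty per shift 2 ≥ 2 → met
4. after-hours emergency contact present → met
5. condition 'performs sterile compounding' holds; prescription-monitoring upload 49 days ago vs limit 45 → not met
6. days of controlled-substance discrepancy outstanding 6 ≤ 8 → met
7. expired-stock purge 377 days ago vs limit 365 → not met
8. refrigeration temperature log review 346 days ago vs limit 365 → met
9. board of pharmacy inspection 237 days ago vs limit 270 → met
10. controlled-substance inventory 26 days ago vs limit 30 → met
11. patient counseling notice absent → not met
Not met: 1, 5, 7, 11

1, 5, 7, 11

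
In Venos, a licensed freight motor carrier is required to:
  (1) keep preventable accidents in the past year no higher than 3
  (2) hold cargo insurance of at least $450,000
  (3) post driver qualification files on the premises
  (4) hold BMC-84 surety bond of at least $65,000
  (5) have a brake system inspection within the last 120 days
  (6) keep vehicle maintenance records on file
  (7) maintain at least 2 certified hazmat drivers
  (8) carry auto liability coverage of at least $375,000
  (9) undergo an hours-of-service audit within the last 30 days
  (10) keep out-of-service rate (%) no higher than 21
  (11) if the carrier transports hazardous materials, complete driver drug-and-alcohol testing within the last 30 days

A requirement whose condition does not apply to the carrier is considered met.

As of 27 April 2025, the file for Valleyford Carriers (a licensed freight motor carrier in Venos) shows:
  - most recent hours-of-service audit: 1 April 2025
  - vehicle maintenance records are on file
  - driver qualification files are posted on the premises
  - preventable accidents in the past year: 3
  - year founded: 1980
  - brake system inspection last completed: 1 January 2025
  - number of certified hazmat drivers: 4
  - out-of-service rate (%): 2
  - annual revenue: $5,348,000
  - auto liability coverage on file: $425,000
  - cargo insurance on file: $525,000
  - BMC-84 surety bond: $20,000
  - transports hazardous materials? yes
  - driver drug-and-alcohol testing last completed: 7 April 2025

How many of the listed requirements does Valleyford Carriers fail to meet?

1. preventable accidents in the past year 3 ≤ 3 → met
2. cargo insurance $525,000 ≥ $450,000 → met
3. driver qualification files present → met
4. BMC-84 surety bond $20,000 < $65,000 → not met
5. brake system inspection 116 days ago vs limit 120 → met
6. vehicle maintenance records present → met
7. certified hazmat drivers 4 ≥ 2 → met
8. auto liability coverage $425,000 ≥ $375,000 → met
9. hours-of-service audit 26 days ago vs limit 30 → met
10. out-of-service rate (%) 2 ≤ 21 → met
11. condition 'transports hazardous materials' holds; driver drug-and-alcohol testing 20 days ago vs limit 30 → met
Not met: 1 of 11

1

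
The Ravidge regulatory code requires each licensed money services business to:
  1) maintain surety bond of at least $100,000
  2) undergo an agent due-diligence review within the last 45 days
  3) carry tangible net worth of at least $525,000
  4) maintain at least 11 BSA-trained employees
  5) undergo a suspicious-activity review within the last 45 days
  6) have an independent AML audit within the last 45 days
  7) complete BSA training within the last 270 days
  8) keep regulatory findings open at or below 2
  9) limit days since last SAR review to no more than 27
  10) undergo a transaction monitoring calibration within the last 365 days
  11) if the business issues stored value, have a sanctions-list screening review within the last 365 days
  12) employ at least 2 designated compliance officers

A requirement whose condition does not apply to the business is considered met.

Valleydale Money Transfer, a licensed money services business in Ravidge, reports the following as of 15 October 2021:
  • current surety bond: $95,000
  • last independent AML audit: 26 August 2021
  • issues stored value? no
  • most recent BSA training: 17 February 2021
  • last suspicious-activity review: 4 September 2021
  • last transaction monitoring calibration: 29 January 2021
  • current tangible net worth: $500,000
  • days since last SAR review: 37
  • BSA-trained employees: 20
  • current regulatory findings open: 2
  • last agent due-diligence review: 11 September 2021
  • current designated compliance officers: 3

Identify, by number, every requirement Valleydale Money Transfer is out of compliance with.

1. surety bond $95,000 < $100,000 → not met
2. agent due-diligence review 34 days ago vs limit 45 → met
3. tangible net worth $500,000 < $525,000 → not met
4. BSA-trained employees 20 ≥ 11 → met
5. suspicious-activity review 41 days ago vs limit 45 → met
6. independent AML audit 50 days ago vs limit 45 → not met
7. BSA training 240 days ago vs limit 270 → met
8. regulatory findings open 2 ≤ 2 → met
9. days since last SAR review 37 > 27 → not met
10. transaction monitoring calibration 259 days ago vs limit 365 → met
11. condition 'issues stored value' does not hold → requirement n/a → met
12. designated compliance officers 3 ≥ 2 → met
Not met: 1, 3, 6, 9

1, 3, 6, 9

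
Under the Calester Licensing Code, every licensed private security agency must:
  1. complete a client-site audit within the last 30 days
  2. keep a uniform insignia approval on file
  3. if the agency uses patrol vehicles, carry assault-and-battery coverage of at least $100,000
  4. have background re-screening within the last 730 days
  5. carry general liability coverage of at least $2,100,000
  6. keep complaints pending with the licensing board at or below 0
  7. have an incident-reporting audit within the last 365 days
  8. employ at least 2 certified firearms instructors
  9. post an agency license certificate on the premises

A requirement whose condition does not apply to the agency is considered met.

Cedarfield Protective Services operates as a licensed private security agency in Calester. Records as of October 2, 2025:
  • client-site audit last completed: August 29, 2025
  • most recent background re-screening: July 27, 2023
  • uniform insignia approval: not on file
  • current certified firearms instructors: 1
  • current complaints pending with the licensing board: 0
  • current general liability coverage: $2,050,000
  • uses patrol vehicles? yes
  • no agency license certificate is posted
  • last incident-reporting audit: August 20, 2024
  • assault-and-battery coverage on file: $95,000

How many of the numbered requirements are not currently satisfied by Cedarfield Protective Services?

8

1. client-site audit 34 days ago vs limit 30 → not met
2. uniform insignia approval absent → not met
3. condition 'uses patrol vehicles' holds; assault-and-battery coverage $95,000 < $100,000 → not met
4. background re-screening 798 days ago vs limit 730 → not met
5. general liability coverage $2,050,000 < $2,100,000 → not met
6. complaints pending with the licensing board 0 ≤ 0 → met
7. incident-reporting audit 408 days ago vs limit 365 → not met
8. certified firearms instructors 1 < 2 → not met
9. agency license certificate absent → not met
Not met: 8 of 9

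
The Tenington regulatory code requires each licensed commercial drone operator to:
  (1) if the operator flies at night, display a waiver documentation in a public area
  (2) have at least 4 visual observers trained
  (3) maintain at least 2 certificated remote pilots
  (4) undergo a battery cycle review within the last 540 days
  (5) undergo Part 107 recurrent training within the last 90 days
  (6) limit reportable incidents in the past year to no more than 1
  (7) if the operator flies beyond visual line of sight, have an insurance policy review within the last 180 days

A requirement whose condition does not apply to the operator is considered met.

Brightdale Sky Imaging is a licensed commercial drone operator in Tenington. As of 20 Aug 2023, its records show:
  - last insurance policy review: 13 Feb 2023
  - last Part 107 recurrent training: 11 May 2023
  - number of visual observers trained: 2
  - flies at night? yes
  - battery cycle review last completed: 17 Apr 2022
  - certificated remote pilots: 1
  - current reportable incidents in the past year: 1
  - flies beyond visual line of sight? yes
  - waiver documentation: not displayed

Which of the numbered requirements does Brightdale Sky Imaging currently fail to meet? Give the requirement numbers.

1, 2, 3, 5, 7

1. condition 'flies at night' holds; waiver documentation absent → not met
2. visual observers trained 2 < 4 → not met
3. certificated remote pilots 1 < 2 → not met
4. battery cycle review 490 days ago vs limit 540 → met
5. Part 107 recurrent training 101 days ago vs limit 90 → not met
6. reportable incidents in the past year 1 ≤ 1 → met
7. condition 'flies beyond visual line of sight' holds; insurance policy review 188 days ago vs limit 180 → not met
Not met: 1, 2, 3, 5, 7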